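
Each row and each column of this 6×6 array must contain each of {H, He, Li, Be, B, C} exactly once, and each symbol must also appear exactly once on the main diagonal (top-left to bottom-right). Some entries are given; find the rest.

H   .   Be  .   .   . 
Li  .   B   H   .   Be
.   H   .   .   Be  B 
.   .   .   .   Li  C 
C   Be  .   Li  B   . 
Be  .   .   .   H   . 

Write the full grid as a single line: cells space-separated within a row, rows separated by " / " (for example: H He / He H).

H B Be He C Li / Li C B H He Be / He H Li C Be B / B He H Be Li C / C Be He Li B H / Be Li C B H He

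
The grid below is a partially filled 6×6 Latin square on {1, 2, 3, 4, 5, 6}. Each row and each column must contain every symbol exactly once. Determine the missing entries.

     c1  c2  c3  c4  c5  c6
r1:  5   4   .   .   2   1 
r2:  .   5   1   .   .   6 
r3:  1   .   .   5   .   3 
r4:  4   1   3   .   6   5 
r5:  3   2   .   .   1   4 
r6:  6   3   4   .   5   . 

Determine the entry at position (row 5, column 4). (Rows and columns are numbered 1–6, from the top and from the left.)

6

(r1,c3) = 6
(r1,c4) = 3
(r2,c1) = 2
(r2,c4) = 4
(r2,c5) = 3
(r3,c2) = 6
(r3,c3) = 2
(r3,c5) = 4
(r4,c4) = 2
(r5,c3) = 5
(r5,c4) = 6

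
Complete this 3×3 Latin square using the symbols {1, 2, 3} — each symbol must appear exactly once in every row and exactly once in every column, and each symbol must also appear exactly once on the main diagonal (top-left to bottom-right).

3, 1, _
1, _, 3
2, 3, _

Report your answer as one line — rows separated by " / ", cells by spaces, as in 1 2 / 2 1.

3 1 2 / 1 2 3 / 2 3 1

(r1,c3): row 1 has {1,3}; column 3 has {3}, so it must be 2.
(r2,c2): row 2 has {1,3}; column 2 has {1,3}; the diagonal has {3}, so it must be 2.
(r3,c3): row 3 has {2,3}; column 3 has {2,3}; the diagonal has {2,3}, so it must be 1.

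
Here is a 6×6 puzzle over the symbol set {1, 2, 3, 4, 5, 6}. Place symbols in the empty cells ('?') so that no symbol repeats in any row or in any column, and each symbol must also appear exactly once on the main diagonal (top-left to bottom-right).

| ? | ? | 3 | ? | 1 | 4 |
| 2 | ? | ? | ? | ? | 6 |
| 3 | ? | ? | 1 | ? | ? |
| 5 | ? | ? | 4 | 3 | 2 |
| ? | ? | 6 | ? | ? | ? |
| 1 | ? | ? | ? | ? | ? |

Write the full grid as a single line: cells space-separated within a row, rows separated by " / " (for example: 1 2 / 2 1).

6 2 3 5 1 4 / 2 1 5 3 4 6 / 3 4 2 1 6 5 / 5 6 1 4 3 2 / 4 3 6 2 5 1 / 1 5 4 6 2 3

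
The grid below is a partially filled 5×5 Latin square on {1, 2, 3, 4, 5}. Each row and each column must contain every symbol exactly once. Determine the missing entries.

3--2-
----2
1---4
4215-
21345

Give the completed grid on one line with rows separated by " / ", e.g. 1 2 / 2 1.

Cell (r1,c5): row 1 has {2,3}; column 5 has {2,4,5} → 1.
Cell (r2,c1): row 2 has {2}; column 1 has {1,2,3,4} → 5.
Cell (r2,c3): row 2 has {2,5}; column 3 has {1,3} → 4.
Cell (r3,c4): row 3 has {1,4}; column 4 has {2,4,5} → 3.
Cell (r4,c5): row 4 has {1,2,4,5}; column 5 has {1,2,4,5} → 3.
Cell (r1,c3): row 1 has {1,2,3}; column 3 has {1,3,4} → 5.
Cell (r2,c2): row 2 has {2,4,5}; column 2 has {1,2} → 3.
Cell (r2,c4): row 2 has {2,3,4,5}; column 4 has {2,3,4,5} → 1.
Cell (r3,c2): row 3 has {1,3,4}; column 2 has {1,2,3} → 5.
Cell (r3,c3): row 3 has {1,3,4,5}; column 3 has {1,3,4,5} → 2.
Cell (r1,c2): row 1 has {1,2,3,5}; column 2 has {1,2,3,5} → 4.

3 4 5 2 1 / 5 3 4 1 2 / 1 5 2 3 4 / 4 2 1 5 3 / 2 1 3 4 5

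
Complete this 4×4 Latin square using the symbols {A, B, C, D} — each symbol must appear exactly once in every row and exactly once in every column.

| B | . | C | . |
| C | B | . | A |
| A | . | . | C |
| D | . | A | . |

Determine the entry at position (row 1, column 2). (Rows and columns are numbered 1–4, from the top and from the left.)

(r1,c4): row 1 has {B,C}; column 4 has {A,C}, so it must be D.
(r2,c3): row 2 has {A,B,C}; column 3 has {A,C}, so it must be D.
(r3,c2): row 3 has {A,C}; column 2 has {B}, so it must be D.
(r3,c3): row 3 has {A,C,D}; column 3 has {A,C,D}, so it must be B.
(r4,c2): row 4 has {A,D}; column 2 has {B,D}, so it must be C.
(r4,c4): row 4 has {A,C,D}; column 4 has {A,C,D}, so it must be B.
(r1,c2): row 1 has {B,C,D}; column 2 has {B,C,D}, so it must be A.

A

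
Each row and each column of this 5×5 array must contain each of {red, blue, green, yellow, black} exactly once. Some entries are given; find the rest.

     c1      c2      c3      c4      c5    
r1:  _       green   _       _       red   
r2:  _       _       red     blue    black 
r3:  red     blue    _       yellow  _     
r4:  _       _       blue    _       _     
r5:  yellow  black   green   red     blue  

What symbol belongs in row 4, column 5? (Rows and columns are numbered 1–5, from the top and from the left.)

yellow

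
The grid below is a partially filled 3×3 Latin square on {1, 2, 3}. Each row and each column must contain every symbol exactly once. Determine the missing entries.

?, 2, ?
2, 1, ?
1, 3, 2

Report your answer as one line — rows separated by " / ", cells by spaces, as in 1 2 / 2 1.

Cell (r1,c1): row 1 has {2}; column 1 has {1,2} → 3.
Cell (r1,c3): row 1 has {2,3}; column 3 has {2} → 1.
Cell (r2,c3): row 2 has {1,2}; column 3 has {1,2} → 3.

3 2 1 / 2 1 3 / 1 3 2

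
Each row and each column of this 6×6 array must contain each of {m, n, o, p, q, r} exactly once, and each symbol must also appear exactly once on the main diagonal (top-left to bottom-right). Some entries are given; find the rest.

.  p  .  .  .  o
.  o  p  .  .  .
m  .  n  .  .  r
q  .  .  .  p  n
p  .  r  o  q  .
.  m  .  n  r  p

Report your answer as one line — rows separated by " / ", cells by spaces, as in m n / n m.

r p m q n o / n o p r m q / m q n p o r / q r o m p n / p n r o q m / o m q n r p

(r1,c1) = r
(r2,c1) = n
(r2,c5) = m
(r2,c6) = q
(r3,c2) = q
(r3,c4) = p
(r3,c5) = o
(r4,c2) = r
(r4,c4) = m
(r5,c2) = n
(r5,c6) = m
(r6,c1) = o
(r6,c3) = q
(r1,c3) = m
(r1,c4) = q
(r1,c5) = n
(r2,c4) = r
(r4,c3) = o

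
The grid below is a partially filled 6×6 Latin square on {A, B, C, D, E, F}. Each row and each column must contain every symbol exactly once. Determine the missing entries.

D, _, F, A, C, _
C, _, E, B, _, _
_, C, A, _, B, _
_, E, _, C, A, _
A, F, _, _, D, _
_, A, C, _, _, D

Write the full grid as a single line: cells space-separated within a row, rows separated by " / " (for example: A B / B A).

D B F A C E / C D E B F A / E C A D B F / F E D C A B / A F B E D C / B A C F E D

row 1 has {A,C,D,F}; column 2 has {A,C,E,F} — only B is left for (r1,c2).
row 1 has {A,B,C,D,F}; column 6 has {D} — only E is left for (r1,c6).
row 2 has {B,C,E}; column 2 has {A,B,C,E,F} — only D is left for (r2,c2).
row 2 has {B,C,D,E}; column 5 has {A,B,C,D} — only F is left for (r2,c5).
row 2 has {B,C,D,E,F}; column 6 has {D,E} — only A is left for (r2,c6).
row 3 has {A,B,C}; column 6 has {A,D,E} — only F is left for (r3,c6).
row 4 has {A,C,E}; column 6 has {A,D,E,F} — only B is left for (r4,c6).
row 5 has {A,D,F}; column 3 has {A,C,E,F} — only B is left for (r5,c3).
row 5 has {A,B,D,F}; column 4 has {A,B,C} — only E is left for (r5,c4).
row 5 has {A,B,D,E,F}; column 6 has {A,B,D,E,F} — only C is left for (r5,c6).
row 6 has {A,C,D}; column 4 has {A,B,C,E} — only F is left for (r6,c4).
row 6 has {A,C,D,F}; column 5 has {A,B,C,D,F} — only E is left for (r6,c5).
row 3 has {A,B,C,F}; column 1 has {A,C,D} — only E is left for (r3,c1).
row 3 has {A,B,C,E,F}; column 4 has {A,B,C,E,F} — only D is left for (r3,c4).
row 4 has {A,B,C,E}; column 1 has {A,C,D,E} — only F is left for (r4,c1).
row 4 has {A,B,C,E,F}; column 3 has {A,B,C,E,F} — only D is left for (r4,c3).
row 6 has {A,C,D,E,F}; column 1 has {A,C,D,E,F} — only B is left for (r6,c1).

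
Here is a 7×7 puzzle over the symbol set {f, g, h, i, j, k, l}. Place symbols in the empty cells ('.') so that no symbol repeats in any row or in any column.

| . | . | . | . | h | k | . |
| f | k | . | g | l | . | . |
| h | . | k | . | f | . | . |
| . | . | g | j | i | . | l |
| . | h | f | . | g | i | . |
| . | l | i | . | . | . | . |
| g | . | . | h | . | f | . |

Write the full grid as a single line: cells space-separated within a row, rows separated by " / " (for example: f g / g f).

i g j l h k f / f k h g l j i / h j k i f l g / k f g j i h l / l h f k g i j / j l i f k g h / g i l h j f k

row 4 has {g,i,j,l}; column 1 has {f,g,h} — only k is left for (r4,c1).
row 4 has {g,i,j,k,l}; column 2 has {h,k,l} — only f is left for (r4,c2).
row 4 has {f,g,i,j,k,l}; column 6 has {f,i,k} — only h is left for (r4,c6).
row 6 has {i,l}; column 1 has {f,g,h,k} — only j is left for (r6,c1).
row 6 has {i,j,l}; column 5 has {f,g,h,i,l} — only k is left for (r6,c5).
row 6 has {i,j,k,l}; column 6 has {f,h,i,k} — only g is left for (r6,c6).
row 7 has {f,g,h}; column 5 has {f,g,h,i,k,l} — only j is left for (r7,c5).
row 2 has {f,g,k,l}; column 6 has {f,g,h,i,k} — only j is left for (r2,c6).
row 3 has {f,h,k}; column 6 has {f,g,h,i,j,k} — only l is left for (r3,c6).
row 5 has {f,g,h,i}; column 1 has {f,g,h,j,k} — only l is left for (r5,c1).
row 5 has {f,g,h,i,l}; column 4 has {g,h,j} — only k is left for (r5,c4).
row 5 has {f,g,h,i,k,l}; column 7 has {l} — only j is left for (r5,c7).
row 6 has {g,i,j,k,l}; column 4 has {g,h,j,k} — only f is left for (r6,c4).
row 6 has {f,g,i,j,k,l}; column 7 has {j,l} — only h is left for (r6,c7).
row 7 has {f,g,h,j}; column 2 has {f,h,k,l} — only i is left for (r7,c2).
row 7 has {f,g,h,i,j}; column 3 has {f,g,i,k} — only l is left for (r7,c3).
row 7 has {f,g,h,i,j,l}; column 7 has {h,j,l} — only k is left for (r7,c7).
row 1 has {h,k}; column 1 has {f,g,h,j,k,l} — only i is left for (r1,c1).
row 1 has {h,i,k}; column 3 has {f,g,i,k,l} — only j is left for (r1,c3).
row 1 has {h,i,j,k}; column 4 has {f,g,h,j,k} — only l is left for (r1,c4).
row 2 has {f,g,j,k,l}; column 3 has {f,g,i,j,k,l} — only h is left for (r2,c3).
row 2 has {f,g,h,j,k,l}; column 7 has {h,j,k,l} — only i is left for (r2,c7).
row 3 has {f,h,k,l}; column 4 has {f,g,h,j,k,l} — only i is left for (r3,c4).
row 3 has {f,h,i,k,l}; column 7 has {h,i,j,k,l} — only g is left for (r3,c7).
row 1 has {h,i,j,k,l}; column 2 has {f,h,i,k,l} — only g is left for (r1,c2).
row 1 has {g,h,i,j,k,l}; column 7 has {g,h,i,j,k,l} — only f is left for (r1,c7).
row 3 has {f,g,h,i,k,l}; column 2 has {f,g,h,i,k,l} — only j is left for (r3,c2).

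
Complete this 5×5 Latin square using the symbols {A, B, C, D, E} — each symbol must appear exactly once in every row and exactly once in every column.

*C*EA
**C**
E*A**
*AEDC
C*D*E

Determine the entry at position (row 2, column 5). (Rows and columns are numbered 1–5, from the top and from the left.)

At row 1, column 3: row 1 has {A,C,E}; column 3 has {A,C,D,E}; that leaves B.
At row 4, column 1: row 4 has {A,C,D,E}; column 1 has {C,E}; that leaves B.
At row 5, column 2: row 5 has {C,D,E}; column 2 has {A,C}; that leaves B.
At row 5, column 4: row 5 has {B,C,D,E}; column 4 has {D,E}; that leaves A.
At row 1, column 1: row 1 has {A,B,C,E}; column 1 has {B,C,E}; that leaves D.
At row 2, column 1: row 2 has {C}; column 1 has {B,C,D,E}; that leaves A.
At row 2, column 4: row 2 has {A,C}; column 4 has {A,D,E}; that leaves B.
At row 2, column 5: row 2 has {A,B,C}; column 5 has {A,C,E}; that leaves D.

D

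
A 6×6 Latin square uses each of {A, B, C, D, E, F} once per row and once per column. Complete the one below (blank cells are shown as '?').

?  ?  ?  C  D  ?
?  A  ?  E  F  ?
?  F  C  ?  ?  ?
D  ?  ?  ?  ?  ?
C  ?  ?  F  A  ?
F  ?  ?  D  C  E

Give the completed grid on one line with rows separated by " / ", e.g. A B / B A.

(r2,c1) = B
(r2,c3) = D
(r2,c6) = C
(r6,c2) = B
(r6,c3) = A
(r1,c2) = E
(r4,c2) = C
(r5,c2) = D
(r5,c6) = B
(r1,c1) = A
(r1,c6) = F
(r3,c1) = E
(r3,c5) = B
(r4,c5) = E
(r4,c6) = A
(r5,c3) = E
(r1,c3) = B
(r3,c4) = A
(r3,c6) = D
(r4,c3) = F
(r4,c4) = B

A E B C D F / B A D E F C / E F C A B D / D C F B E A / C D E F A B / F B A D C E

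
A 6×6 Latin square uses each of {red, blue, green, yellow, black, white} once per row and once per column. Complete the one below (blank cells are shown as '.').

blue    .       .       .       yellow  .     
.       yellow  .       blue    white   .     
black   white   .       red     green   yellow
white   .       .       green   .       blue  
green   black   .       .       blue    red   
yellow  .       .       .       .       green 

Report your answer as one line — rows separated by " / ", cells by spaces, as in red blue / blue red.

At row 2, column 1: row 2 has {blue,yellow,white}; column 1 has {blue,green,yellow,black,white}; that leaves red.
At row 2, column 6: row 2 has {red,blue,yellow,white}; column 6 has {red,blue,green,yellow}; that leaves black.
At row 3, column 3: row 3 has {red,green,yellow,black,white}; column 3 is empty so far; that leaves blue.
At row 4, column 2: row 4 has {blue,green,white}; column 2 has {yellow,black,white}; that leaves red.
At row 4, column 5: row 4 has {red,blue,green,white}; column 5 has {blue,green,yellow,white}; that leaves black.
At row 6, column 2: row 6 has {green,yellow}; column 2 has {red,yellow,black,white}; that leaves blue.
At row 6, column 5: row 6 has {blue,green,yellow}; column 5 has {blue,green,yellow,black,white}; that leaves red.
At row 1, column 2: row 1 has {blue,yellow}; column 2 has {red,blue,yellow,black,white}; that leaves green.
At row 1, column 6: row 1 has {blue,green,yellow}; column 6 has {red,blue,green,yellow,black}; that leaves white.
At row 2, column 3: row 2 has {red,blue,yellow,black,white}; column 3 has {blue}; that leaves green.
At row 4, column 3: row 4 has {red,blue,green,black,white}; column 3 has {blue,green}; that leaves yellow.
At row 5, column 3: row 5 has {red,blue,green,black}; column 3 has {blue,green,yellow}; that leaves white.
At row 5, column 4: row 5 has {red,blue,green,black,white}; column 4 has {red,blue,green}; that leaves yellow.
At row 6, column 3: row 6 has {red,blue,green,yellow}; column 3 has {blue,green,yellow,white}; that leaves black.
At row 6, column 4: row 6 has {red,blue,green,yellow,black}; column 4 has {red,blue,green,yellow}; that leaves white.
At row 1, column 3: row 1 has {blue,green,yellow,white}; column 3 has {blue,green,yellow,black,white}; that leaves red.
At row 1, column 4: row 1 has {red,blue,green,yellow,white}; column 4 has {red,blue,green,yellow,white}; that leaves black.

blue green red black yellow white / red yellow green blue white black / black white blue red green yellow / white red yellow green black blue / green black white yellow blue red / yellow blue black white red green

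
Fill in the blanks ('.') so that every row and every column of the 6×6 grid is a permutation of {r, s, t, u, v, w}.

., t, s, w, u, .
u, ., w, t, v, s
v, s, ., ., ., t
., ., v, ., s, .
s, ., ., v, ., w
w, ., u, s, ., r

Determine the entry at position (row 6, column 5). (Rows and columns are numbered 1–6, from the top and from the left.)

(r1,c1) = r
(r1,c6) = v
(r2,c2) = r
(r3,c3) = r
(r3,c4) = u
(r3,c5) = w
(r4,c1) = t
(r4,c4) = r
(r4,c6) = u
(r5,c2) = u
(r5,c3) = t
(r5,c5) = r
(r6,c2) = v
(r6,c5) = t

t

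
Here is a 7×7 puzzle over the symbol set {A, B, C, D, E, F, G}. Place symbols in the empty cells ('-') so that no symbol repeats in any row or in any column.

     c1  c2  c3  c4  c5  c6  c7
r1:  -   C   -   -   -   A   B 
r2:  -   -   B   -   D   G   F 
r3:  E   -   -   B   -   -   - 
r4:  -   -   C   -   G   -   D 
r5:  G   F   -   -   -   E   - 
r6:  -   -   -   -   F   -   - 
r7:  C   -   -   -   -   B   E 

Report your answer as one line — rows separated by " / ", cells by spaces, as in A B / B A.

(r1,c5): row 1 has {A,B,C}; column 5 has {D,F,G}, so it must be E.
(r2,c1): row 2 has {B,D,F,G}; column 1 has {C,E,G}, so it must be A.
(r2,c2): row 2 has {A,B,D,F,G}; column 2 has {C,F}, so it must be E.
(r2,c4): row 2 has {A,B,D,E,F,G}; column 4 has {B}, so it must be C.
(r4,c6): row 4 has {C,D,G}; column 6 has {A,B,E,G}, so it must be F.
(r7,c5): row 7 has {B,C,E}; column 5 has {D,E,F,G}, so it must be A.
(r3,c5): row 3 has {B,E}; column 5 has {A,D,E,F,G}, so it must be C.
(r3,c6): row 3 has {B,C,E}; column 6 has {A,B,E,F,G}, so it must be D.
(r4,c1): row 4 has {C,D,F,G}; column 1 has {A,C,E,G}, so it must be B.
(r4,c2): row 4 has {B,C,D,F,G}; column 2 has {C,E,F}, so it must be A.
(r4,c4): row 4 has {A,B,C,D,F,G}; column 4 has {B,C}, so it must be E.
(r5,c5): row 5 has {E,F,G}; column 5 has {A,C,D,E,F,G}, so it must be B.
(r6,c1): row 6 has {F}; column 1 has {A,B,C,E,G}, so it must be D.
(r6,c6): row 6 has {D,F}; column 6 has {A,B,D,E,F,G}, so it must be C.
(r1,c1): row 1 has {A,B,C,E}; column 1 has {A,B,C,D,E,G}, so it must be F.
(r3,c2): row 3 has {B,C,D,E}; column 2 has {A,C,E,F}, so it must be G.
(r3,c7): row 3 has {B,C,D,E,G}; column 7 has {B,D,E,F}, so it must be A.
(r5,c7): row 5 has {B,E,F,G}; column 7 has {A,B,D,E,F}, so it must be C.
(r6,c2): row 6 has {C,D,F}; column 2 has {A,C,E,F,G}, so it must be B.
(r6,c7): row 6 has {B,C,D,F}; column 7 has {A,B,C,D,E,F}, so it must be G.
(r7,c2): row 7 has {A,B,C,E}; column 2 has {A,B,C,E,F,G}, so it must be D.
(r3,c3): row 3 has {A,B,C,D,E,G}; column 3 has {B,C}, so it must be F.
(r6,c4): row 6 has {B,C,D,F,G}; column 4 has {B,C,E}, so it must be A.
(r7,c3): row 7 has {A,B,C,D,E}; column 3 has {B,C,F}, so it must be G.
(r7,c4): row 7 has {A,B,C,D,E,G}; column 4 has {A,B,C,E}, so it must be F.
(r1,c3): row 1 has {A,B,C,E,F}; column 3 has {B,C,F,G}, so it must be D.
(r1,c4): row 1 has {A,B,C,D,E,F}; column 4 has {A,B,C,E,F}, so it must be G.
(r5,c3): row 5 has {B,C,E,F,G}; column 3 has {B,C,D,F,G}, so it must be A.
(r5,c4): row 5 has {A,B,C,E,F,G}; column 4 has {A,B,C,E,F,G}, so it must be D.
(r6,c3): row 6 has {A,B,C,D,F,G}; column 3 has {A,B,C,D,F,G}, so it must be E.

F C D G E A B / A E B C D G F / E G F B C D A / B A C E G F D / G F A D B E C / D B E A F C G / C D G F A B E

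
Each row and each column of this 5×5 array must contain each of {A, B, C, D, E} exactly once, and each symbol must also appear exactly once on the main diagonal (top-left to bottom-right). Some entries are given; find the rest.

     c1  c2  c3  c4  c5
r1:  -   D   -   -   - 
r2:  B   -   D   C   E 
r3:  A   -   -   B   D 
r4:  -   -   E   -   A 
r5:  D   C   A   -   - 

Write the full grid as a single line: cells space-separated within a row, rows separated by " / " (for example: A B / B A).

E D B A C / B A D C E / A E C B D / C B E D A / D C A E B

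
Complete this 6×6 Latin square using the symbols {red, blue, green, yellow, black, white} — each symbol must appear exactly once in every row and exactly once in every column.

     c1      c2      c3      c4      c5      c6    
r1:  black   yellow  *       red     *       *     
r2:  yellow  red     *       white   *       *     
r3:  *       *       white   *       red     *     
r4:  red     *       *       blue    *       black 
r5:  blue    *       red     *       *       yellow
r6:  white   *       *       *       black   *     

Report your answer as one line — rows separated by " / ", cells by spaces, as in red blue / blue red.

row 3 has {red,white}; column 1 has {red,blue,yellow,black,white} — only green is left for (r3,c1).
row 3 has {red,green,white}; column 6 has {yellow,black} — only blue is left for (r3,c6).
row 2 has {red,yellow,white}; column 6 has {blue,yellow,black} — only green is left for (r2,c6).
row 3 has {red,blue,green,white}; column 2 has {red,yellow} — only black is left for (r3,c2).
row 3 has {red,blue,green,black,white}; column 4 has {red,blue,white} — only yellow is left for (r3,c4).
row 6 has {black,white}; column 4 has {red,blue,yellow,white} — only green is left for (r6,c4).
row 6 has {green,black,white}; column 6 has {blue,green,yellow,black} — only red is left for (r6,c6).
row 1 has {red,yellow,black}; column 6 has {red,blue,green,yellow,black} — only white is left for (r1,c6).
row 2 has {red,green,yellow,white}; column 5 has {red,black} — only blue is left for (r2,c5).
row 5 has {red,blue,yellow}; column 4 has {red,blue,green,yellow,white} — only black is left for (r5,c4).
row 6 has {red,green,black,white}; column 2 has {red,yellow,black} — only blue is left for (r6,c2).
row 6 has {red,blue,green,black,white}; column 3 has {red,white} — only yellow is left for (r6,c3).
row 1 has {red,yellow,black,white}; column 5 has {red,blue,black} — only green is left for (r1,c5).
row 2 has {red,blue,green,yellow,white}; column 3 has {red,yellow,white} — only black is left for (r2,c3).
row 4 has {red,blue,black}; column 3 has {red,yellow,black,white} — only green is left for (r4,c3).
row 5 has {red,blue,yellow,black}; column 5 has {red,blue,green,black} — only white is left for (r5,c5).
row 1 has {red,green,yellow,black,white}; column 3 has {red,green,yellow,black,white} — only blue is left for (r1,c3).
row 4 has {red,blue,green,black}; column 2 has {red,blue,yellow,black} — only white is left for (r4,c2).
row 4 has {red,blue,green,black,white}; column 5 has {red,blue,green,black,white} — only yellow is left for (r4,c5).
row 5 has {red,blue,yellow,black,white}; column 2 has {red,blue,yellow,black,white} — only green is left for (r5,c2).

black yellow blue red green white / yellow red black white blue green / green black white yellow red blue / red white green blue yellow black / blue green red black white yellow / white blue yellow green black red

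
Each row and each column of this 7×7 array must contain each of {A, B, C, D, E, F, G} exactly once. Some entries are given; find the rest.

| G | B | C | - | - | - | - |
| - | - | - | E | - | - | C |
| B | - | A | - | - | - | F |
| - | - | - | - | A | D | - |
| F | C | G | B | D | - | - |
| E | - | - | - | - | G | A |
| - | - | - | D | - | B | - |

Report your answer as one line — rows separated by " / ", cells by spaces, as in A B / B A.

G B C A F E D / D A B E G F C / B D A G E C F / C G E F A D B / F C G B D A E / E F D C B G A / A E F D C B G

Cell (r4,c1): row 4 has {A,D}; column 1 has {B,E,F,G} → C.
Cell (r5,c7): row 5 has {B,C,D,F,G}; column 7 has {A,C,F} → E.
Cell (r7,c1): row 7 has {B,D}; column 1 has {B,C,E,F,G} → A.
Cell (r7,c7): row 7 has {A,B,D}; column 7 has {A,C,E,F} → G.
Cell (r1,c7): row 1 has {B,C,G}; column 7 has {A,C,E,F,G} → D.
Cell (r2,c1): row 2 has {C,E}; column 1 has {A,B,C,E,F,G} → D.
Cell (r4,c7): row 4 has {A,C,D}; column 7 has {A,C,D,E,F,G} → B.
Cell (r5,c6): row 5 has {B,C,D,E,F,G}; column 6 has {B,D,G} → A.
Cell (r2,c6): row 2 has {C,D,E}; column 6 has {A,B,D,G} → F.
Cell (r1,c6): row 1 has {B,C,D,G}; column 6 has {A,B,D,F,G} → E.
Cell (r2,c3): row 2 has {C,D,E,F}; column 3 has {A,C,G} → B.
Cell (r2,c5): row 2 has {B,C,D,E,F}; column 5 has {A,D} → G.
Cell (r3,c6): row 3 has {A,B,F}; column 6 has {A,B,D,E,F,G} → C.
Cell (r1,c5): row 1 has {B,C,D,E,G}; column 5 has {A,D,G} → F.
Cell (r2,c2): row 2 has {B,C,D,E,F,G}; column 2 has {B,C} → A.
Cell (r3,c4): row 3 has {A,B,C,F}; column 4 has {B,D,E} → G.
Cell (r3,c5): row 3 has {A,B,C,F,G}; column 5 has {A,D,F,G} → E.
Cell (r4,c4): row 4 has {A,B,C,D}; column 4 has {B,D,E,G} → F.
Cell (r6,c4): row 6 has {A,E,G}; column 4 has {B,D,E,F,G} → C.
Cell (r6,c5): row 6 has {A,C,E,G}; column 5 has {A,D,E,F,G} → B.
Cell (r7,c5): row 7 has {A,B,D,G}; column 5 has {A,B,D,E,F,G} → C.
Cell (r1,c4): row 1 has {B,C,D,E,F,G}; column 4 has {B,C,D,E,F,G} → A.
Cell (r3,c2): row 3 has {A,B,C,E,F,G}; column 2 has {A,B,C} → D.
Cell (r4,c3): row 4 has {A,B,C,D,F}; column 3 has {A,B,C,G} → E.
Cell (r6,c2): row 6 has {A,B,C,E,G}; column 2 has {A,B,C,D} → F.
Cell (r6,c3): row 6 has {A,B,C,E,F,G}; column 3 has {A,B,C,E,G} → D.
Cell (r7,c2): row 7 has {A,B,C,D,G}; column 2 has {A,B,C,D,F} → E.
Cell (r7,c3): row 7 has {A,B,C,D,E,G}; column 3 has {A,B,C,D,E,G} → F.
Cell (r4,c2): row 4 has {A,B,C,D,E,F}; column 2 has {A,B,C,D,E,F} → G.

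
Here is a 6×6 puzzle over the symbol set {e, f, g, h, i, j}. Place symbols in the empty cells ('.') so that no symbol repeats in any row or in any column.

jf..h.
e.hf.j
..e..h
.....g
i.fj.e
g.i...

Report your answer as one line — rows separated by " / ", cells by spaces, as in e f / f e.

j f g e h i / e g h f i j / f i e g j h / h e j i f g / i h f j g e / g j i h e f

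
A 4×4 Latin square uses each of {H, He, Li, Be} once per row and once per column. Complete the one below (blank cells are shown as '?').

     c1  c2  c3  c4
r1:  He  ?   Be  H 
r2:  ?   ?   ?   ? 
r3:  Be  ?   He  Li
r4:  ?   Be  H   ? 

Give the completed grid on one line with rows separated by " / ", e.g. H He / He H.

He Li Be H / H He Li Be / Be H He Li / Li Be H He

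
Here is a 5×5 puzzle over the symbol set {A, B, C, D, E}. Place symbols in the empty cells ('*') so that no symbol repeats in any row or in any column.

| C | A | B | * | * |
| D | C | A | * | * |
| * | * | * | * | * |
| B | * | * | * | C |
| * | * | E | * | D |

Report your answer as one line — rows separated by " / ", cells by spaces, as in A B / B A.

(r1,c5) = E
(r2,c5) = B
(r3,c5) = A
(r4,c3) = D
(r5,c1) = A
(r5,c2) = B
(r5,c4) = C
(r1,c4) = D
(r2,c4) = E
(r3,c1) = E
(r3,c2) = D
(r3,c3) = C
(r3,c4) = B
(r4,c2) = E
(r4,c4) = A

C A B D E / D C A E B / E D C B A / B E D A C / A B E C D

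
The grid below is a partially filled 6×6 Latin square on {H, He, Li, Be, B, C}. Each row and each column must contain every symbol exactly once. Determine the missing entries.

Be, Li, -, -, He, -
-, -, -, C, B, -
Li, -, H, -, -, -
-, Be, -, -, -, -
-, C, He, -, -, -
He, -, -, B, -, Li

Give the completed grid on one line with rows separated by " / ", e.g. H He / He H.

(r1,c4) = H
(r2,c1) = H
(r2,c2) = He
(r2,c6) = Be
(r3,c2) = B
(r5,c1) = B
(r5,c6) = H
(r6,c2) = H
(r2,c3) = Li
(r4,c1) = C
(r4,c3) = B
(r4,c6) = He
(r1,c3) = C
(r1,c6) = B
(r3,c6) = C
(r4,c4) = Li
(r4,c5) = H
(r5,c4) = Be
(r5,c5) = Li
(r6,c3) = Be
(r6,c5) = C
(r3,c4) = He
(r3,c5) = Be

Be Li C H He B / H He Li C B Be / Li B H He Be C / C Be B Li H He / B C He Be Li H / He H Be B C Li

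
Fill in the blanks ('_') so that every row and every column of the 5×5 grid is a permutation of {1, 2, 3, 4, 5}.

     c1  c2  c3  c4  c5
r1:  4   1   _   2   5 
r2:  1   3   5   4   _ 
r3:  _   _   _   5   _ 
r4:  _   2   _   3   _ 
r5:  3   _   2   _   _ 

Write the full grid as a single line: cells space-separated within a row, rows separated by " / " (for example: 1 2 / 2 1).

4 1 3 2 5 / 1 3 5 4 2 / 2 4 1 5 3 / 5 2 4 3 1 / 3 5 2 1 4

At row 1, column 3: row 1 has {1,2,4,5}; column 3 has {2,5}; that leaves 3.
At row 2, column 5: row 2 has {1,3,4,5}; column 5 has {5}; that leaves 2.
At row 3, column 1: row 3 has {5}; column 1 has {1,3,4}; that leaves 2.
At row 3, column 2: row 3 has {2,5}; column 2 has {1,2,3}; that leaves 4.
At row 3, column 3: row 3 has {2,4,5}; column 3 has {2,3,5}; that leaves 1.
At row 3, column 5: row 3 has {1,2,4,5}; column 5 has {2,5}; that leaves 3.
At row 4, column 1: row 4 has {2,3}; column 1 has {1,2,3,4}; that leaves 5.
At row 4, column 3: row 4 has {2,3,5}; column 3 has {1,2,3,5}; that leaves 4.
At row 4, column 5: row 4 has {2,3,4,5}; column 5 has {2,3,5}; that leaves 1.
At row 5, column 2: row 5 has {2,3}; column 2 has {1,2,3,4}; that leaves 5.
At row 5, column 4: row 5 has {2,3,5}; column 4 has {2,3,4,5}; that leaves 1.
At row 5, column 5: row 5 has {1,2,3,5}; column 5 has {1,2,3,5}; that leaves 4.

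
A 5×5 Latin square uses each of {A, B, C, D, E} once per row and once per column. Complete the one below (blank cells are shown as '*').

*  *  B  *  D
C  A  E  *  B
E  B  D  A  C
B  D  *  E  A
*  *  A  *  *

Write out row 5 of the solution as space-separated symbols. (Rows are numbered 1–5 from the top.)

D C A B E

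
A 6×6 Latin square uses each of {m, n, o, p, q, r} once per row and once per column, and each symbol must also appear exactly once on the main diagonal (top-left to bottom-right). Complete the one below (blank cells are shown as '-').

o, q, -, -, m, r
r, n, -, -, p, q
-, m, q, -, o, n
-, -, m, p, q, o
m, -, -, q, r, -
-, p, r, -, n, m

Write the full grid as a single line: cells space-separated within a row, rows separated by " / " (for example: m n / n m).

row 1 has {m,o,q,r}; column 4 has {p,q} — only n is left for (r1,c4).
row 2 has {n,p,q,r}; column 3 has {m,q,r} — only o is left for (r2,c3).
row 2 has {n,o,p,q,r}; column 4 has {n,p,q} — only m is left for (r2,c4).
row 3 has {m,n,o,q}; column 1 has {m,o,r} — only p is left for (r3,c1).
row 3 has {m,n,o,p,q}; column 4 has {m,n,p,q} — only r is left for (r3,c4).
row 4 has {m,o,p,q}; column 1 has {m,o,p,r} — only n is left for (r4,c1).
row 4 has {m,n,o,p,q}; column 2 has {m,n,p,q} — only r is left for (r4,c2).
row 5 has {m,q,r}; column 2 has {m,n,p,q,r} — only o is left for (r5,c2).
row 5 has {m,o,q,r}; column 6 has {m,n,o,q,r} — only p is left for (r5,c6).
row 6 has {m,n,p,r}; column 1 has {m,n,o,p,r} — only q is left for (r6,c1).
row 6 has {m,n,p,q,r}; column 4 has {m,n,p,q,r} — only o is left for (r6,c4).
row 1 has {m,n,o,q,r}; column 3 has {m,o,q,r} — only p is left for (r1,c3).
row 5 has {m,o,p,q,r}; column 3 has {m,o,p,q,r} — only n is left for (r5,c3).

o q p n m r / r n o m p q / p m q r o n / n r m p q o / m o n q r p / q p r o n m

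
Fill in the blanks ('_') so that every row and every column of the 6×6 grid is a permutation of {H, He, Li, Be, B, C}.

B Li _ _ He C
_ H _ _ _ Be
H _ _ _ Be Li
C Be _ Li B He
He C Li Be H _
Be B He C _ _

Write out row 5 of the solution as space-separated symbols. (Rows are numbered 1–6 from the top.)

(r1,c4): row 1 has {He,Li,B,C}; column 4 has {Li,Be,C}, so it must be H.
(r2,c1): row 2 has {H,Be}; column 1 has {H,He,Be,B,C}, so it must be Li.
(r2,c5): row 2 has {H,Li,Be}; column 5 has {H,He,Be,B}, so it must be C.
(r3,c2): row 3 has {H,Li,Be}; column 2 has {H,Li,Be,B,C}, so it must be He.
(r3,c4): row 3 has {H,He,Li,Be}; column 4 has {H,Li,Be,C}, so it must be B.
(r4,c3): row 4 has {He,Li,Be,B,C}; column 3 has {He,Li}, so it must be H.
(r5,c6): row 5 has {H,He,Li,Be,C}; column 6 has {He,Li,Be,C}, so it must be B.

He C Li Be H B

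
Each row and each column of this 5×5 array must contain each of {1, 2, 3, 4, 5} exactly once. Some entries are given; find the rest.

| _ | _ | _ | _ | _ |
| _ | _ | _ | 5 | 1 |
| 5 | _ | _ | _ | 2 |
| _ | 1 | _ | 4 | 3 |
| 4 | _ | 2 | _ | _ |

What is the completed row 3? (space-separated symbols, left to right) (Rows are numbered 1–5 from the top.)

5 4 1 3 2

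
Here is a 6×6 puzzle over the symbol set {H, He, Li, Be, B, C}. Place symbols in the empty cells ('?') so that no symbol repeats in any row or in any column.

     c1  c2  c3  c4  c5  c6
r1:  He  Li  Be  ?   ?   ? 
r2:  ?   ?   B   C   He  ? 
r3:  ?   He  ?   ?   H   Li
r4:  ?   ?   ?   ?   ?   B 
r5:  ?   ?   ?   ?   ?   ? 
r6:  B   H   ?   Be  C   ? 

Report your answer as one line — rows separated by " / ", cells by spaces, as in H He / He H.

(r1,c5) = B
(r2,c2) = Be
(r2,c6) = H
(r3,c3) = C
(r3,c4) = B
(r4,c2) = C
(r5,c2) = B
(r6,c6) = He
(r1,c4) = H
(r1,c6) = C
(r2,c1) = Li
(r3,c1) = Be
(r4,c1) = H
(r5,c1) = C
(r5,c6) = Be
(r6,c3) = Li
(r4,c3) = He
(r4,c4) = Li
(r4,c5) = Be
(r5,c3) = H
(r5,c4) = He
(r5,c5) = Li

He Li Be H B C / Li Be B C He H / Be He C B H Li / H C He Li Be B / C B H He Li Be / B H Li Be C He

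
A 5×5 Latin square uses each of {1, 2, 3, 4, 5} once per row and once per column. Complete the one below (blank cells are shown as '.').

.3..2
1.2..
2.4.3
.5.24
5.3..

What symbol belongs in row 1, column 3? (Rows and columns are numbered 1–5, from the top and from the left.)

5

(r1,c1) = 4
(r2,c2) = 4
(r2,c5) = 5
(r3,c2) = 1
(r3,c4) = 5
(r4,c1) = 3
(r4,c3) = 1
(r5,c2) = 2
(r5,c5) = 1
(r1,c3) = 5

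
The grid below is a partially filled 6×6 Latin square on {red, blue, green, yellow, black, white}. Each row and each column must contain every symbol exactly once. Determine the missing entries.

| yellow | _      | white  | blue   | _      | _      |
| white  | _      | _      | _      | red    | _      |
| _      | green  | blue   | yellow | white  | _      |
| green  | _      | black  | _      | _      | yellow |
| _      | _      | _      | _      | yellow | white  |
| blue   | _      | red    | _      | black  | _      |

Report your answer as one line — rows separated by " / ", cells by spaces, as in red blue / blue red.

(r1,c5): row 1 has {blue,yellow,white}; column 5 has {red,yellow,black,white}, so it must be green.
(r4,c5): row 4 has {green,yellow,black}; column 5 has {red,green,yellow,black,white}, so it must be blue.
(r5,c3): row 5 has {yellow,white}; column 3 has {red,blue,black,white}, so it must be green.
(r6,c6): row 6 has {red,blue,black}; column 6 has {yellow,white}, so it must be green.
(r2,c3): row 2 has {red,white}; column 3 has {red,blue,green,black,white}, so it must be yellow.
(r6,c4): row 6 has {red,blue,green,black}; column 4 has {blue,yellow}, so it must be white.
(r4,c4): row 4 has {blue,green,yellow,black}; column 4 has {blue,yellow,white}, so it must be red.
(r5,c4): row 5 has {green,yellow,white}; column 4 has {red,blue,yellow,white}, so it must be black.
(r6,c2): row 6 has {red,blue,green,black,white}; column 2 has {green}, so it must be yellow.
(r2,c4): row 2 has {red,yellow,white}; column 4 has {red,blue,yellow,black,white}, so it must be green.
(r4,c2): row 4 has {red,blue,green,yellow,black}; column 2 has {green,yellow}, so it must be white.
(r5,c1): row 5 has {green,yellow,black,white}; column 1 has {blue,green,yellow,white}, so it must be red.
(r5,c2): row 5 has {red,green,yellow,black,white}; column 2 has {green,yellow,white}, so it must be blue.
(r2,c2): row 2 has {red,green,yellow,white}; column 2 has {blue,green,yellow,white}, so it must be black.
(r2,c6): row 2 has {red,green,yellow,black,white}; column 6 has {green,yellow,white}, so it must be blue.
(r3,c1): row 3 has {blue,green,yellow,white}; column 1 has {red,blue,green,yellow,white}, so it must be black.
(r3,c6): row 3 has {blue,green,yellow,black,white}; column 6 has {blue,green,yellow,white}, so it must be red.
(r1,c2): row 1 has {blue,green,yellow,white}; column 2 has {blue,green,yellow,black,white}, so it must be red.
(r1,c6): row 1 has {red,blue,green,yellow,white}; column 6 has {red,blue,green,yellow,white}, so it must be black.

yellow red white blue green black / white black yellow green red blue / black green blue yellow white red / green white black red blue yellow / red blue green black yellow white / blue yellow red white black green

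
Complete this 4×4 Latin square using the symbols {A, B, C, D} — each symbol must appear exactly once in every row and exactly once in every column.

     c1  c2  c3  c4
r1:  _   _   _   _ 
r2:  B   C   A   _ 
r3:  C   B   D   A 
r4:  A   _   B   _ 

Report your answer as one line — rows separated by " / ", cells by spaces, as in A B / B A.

D A C B / B C A D / C B D A / A D B C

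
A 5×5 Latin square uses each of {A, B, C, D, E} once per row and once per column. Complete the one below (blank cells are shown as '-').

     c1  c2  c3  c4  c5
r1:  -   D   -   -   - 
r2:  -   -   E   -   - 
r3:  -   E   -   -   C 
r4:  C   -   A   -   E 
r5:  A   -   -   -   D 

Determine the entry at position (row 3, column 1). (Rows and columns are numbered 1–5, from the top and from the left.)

B

Cell (r4,c2): row 4 has {A,C,E}; column 2 has {D,E} → B.
Cell (r4,c4): row 4 has {A,B,C,E}; column 4 is empty so far → D.
Cell (r5,c2): row 5 has {A,D}; column 2 has {B,D,E} → C.
Cell (r5,c3): row 5 has {A,C,D}; column 3 has {A,E} → B.
Cell (r5,c4): row 5 has {A,B,C,D}; column 4 has {D} → E.
Cell (r1,c3): row 1 has {D}; column 3 has {A,B,E} → C.
Cell (r2,c2): row 2 has {E}; column 2 has {B,C,D,E} → A.
Cell (r2,c5): row 2 has {A,E}; column 5 has {C,D,E} → B.
Cell (r3,c3): row 3 has {C,E}; column 3 has {A,B,C,E} → D.
Cell (r1,c5): row 1 has {C,D}; column 5 has {B,C,D,E} → A.
Cell (r2,c1): row 2 has {A,B,E}; column 1 has {A,C} → D.
Cell (r2,c4): row 2 has {A,B,D,E}; column 4 has {D,E} → C.
Cell (r3,c1): row 3 has {C,D,E}; column 1 has {A,C,D} → B.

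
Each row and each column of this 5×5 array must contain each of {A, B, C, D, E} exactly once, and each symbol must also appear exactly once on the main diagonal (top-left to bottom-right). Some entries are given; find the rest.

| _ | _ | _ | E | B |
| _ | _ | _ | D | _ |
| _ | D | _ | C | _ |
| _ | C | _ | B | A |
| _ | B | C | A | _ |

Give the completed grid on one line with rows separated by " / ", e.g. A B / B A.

C A D E B / A E B D C / B D A C E / D C E B A / E B C A D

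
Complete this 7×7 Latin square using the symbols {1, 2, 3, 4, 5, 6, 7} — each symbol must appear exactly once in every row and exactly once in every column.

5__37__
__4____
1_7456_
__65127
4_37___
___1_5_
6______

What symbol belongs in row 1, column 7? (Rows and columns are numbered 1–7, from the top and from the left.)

2

(r4,c1) = 3
(r4,c2) = 4
(r5,c6) = 1
(r6,c3) = 2
(r7,c4) = 2
(r1,c3) = 1
(r1,c6) = 4
(r2,c4) = 6
(r6,c1) = 7
(r7,c3) = 5
(r2,c1) = 2
(r2,c5) = 3
(r2,c6) = 7
(r7,c5) = 4
(r7,c6) = 3
(r7,c7) = 1
(r2,c7) = 5
(r6,c5) = 6
(r7,c2) = 7
(r2,c2) = 1
(r5,c5) = 2
(r5,c7) = 6
(r6,c2) = 3
(r6,c7) = 4
(r1,c7) = 2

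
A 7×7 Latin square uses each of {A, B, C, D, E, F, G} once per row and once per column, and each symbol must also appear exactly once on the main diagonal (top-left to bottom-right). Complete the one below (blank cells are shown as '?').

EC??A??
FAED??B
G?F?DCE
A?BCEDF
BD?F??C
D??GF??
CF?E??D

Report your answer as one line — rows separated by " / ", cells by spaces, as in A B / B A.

E C D B A F G / F A E D C G B / G B F A D C E / A G B C E D F / B D A F G E C / D E C G F B A / C F G E B A D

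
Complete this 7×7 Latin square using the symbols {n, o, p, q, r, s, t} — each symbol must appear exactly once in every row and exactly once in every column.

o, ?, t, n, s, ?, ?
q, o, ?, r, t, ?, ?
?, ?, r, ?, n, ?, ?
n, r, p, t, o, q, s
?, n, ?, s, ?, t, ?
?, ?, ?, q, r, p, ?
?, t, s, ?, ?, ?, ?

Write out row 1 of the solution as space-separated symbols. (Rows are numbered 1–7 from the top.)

o p t n s r q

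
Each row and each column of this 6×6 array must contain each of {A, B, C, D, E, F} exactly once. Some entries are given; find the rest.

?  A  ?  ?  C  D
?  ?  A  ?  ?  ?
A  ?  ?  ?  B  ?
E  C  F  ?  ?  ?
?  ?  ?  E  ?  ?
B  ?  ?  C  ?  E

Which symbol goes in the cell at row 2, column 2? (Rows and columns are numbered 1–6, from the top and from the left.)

B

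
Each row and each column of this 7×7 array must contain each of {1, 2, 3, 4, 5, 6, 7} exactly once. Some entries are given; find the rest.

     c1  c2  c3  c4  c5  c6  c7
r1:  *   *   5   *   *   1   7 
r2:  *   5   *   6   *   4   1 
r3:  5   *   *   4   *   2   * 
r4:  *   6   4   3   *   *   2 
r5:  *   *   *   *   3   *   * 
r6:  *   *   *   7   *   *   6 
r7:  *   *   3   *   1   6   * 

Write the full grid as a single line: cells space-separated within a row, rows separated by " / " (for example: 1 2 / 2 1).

row 1 has {1,5,7}; column 4 has {3,4,6,7} — only 2 is left for (r1,c4).
row 3 has {2,4,5}; column 7 has {1,2,6,7} — only 3 is left for (r3,c7).
row 7 has {1,3,6}; column 4 has {2,3,4,6,7} — only 5 is left for (r7,c4).
row 7 has {1,3,5,6}; column 7 has {1,2,3,6,7} — only 4 is left for (r7,c7).
row 5 has {3}; column 4 has {2,3,4,5,6,7} — only 1 is left for (r5,c4).
row 5 has {1,3}; column 7 has {1,2,3,4,6,7} — only 5 is left for (r5,c7).
row 5 has {1,3,5}; column 6 has {1,2,4,6} — only 7 is left for (r5,c6).
row 4 has {2,3,4,6}; column 6 has {1,2,4,6,7} — only 5 is left for (r4,c6).
row 6 has {6,7}; column 6 has {1,2,4,5,6,7} — only 3 is left for (r6,c6).
row 4 has {2,3,4,5,6}; column 5 has {1,3} — only 7 is left for (r4,c5).
row 2 has {1,4,5,6}; column 5 has {1,3,7} — only 2 is left for (r2,c5).
row 3 has {2,3,4,5}; column 5 has {1,2,3,7} — only 6 is left for (r3,c5).
row 4 has {2,3,4,5,6,7}; column 1 has {5} — only 1 is left for (r4,c1).
row 1 has {1,2,5,7}; column 5 has {1,2,3,6,7} — only 4 is left for (r1,c5).
row 2 has {1,2,4,5,6}; column 3 has {3,4,5} — only 7 is left for (r2,c3).
row 3 has {2,3,4,5,6}; column 3 has {3,4,5,7} — only 1 is left for (r3,c3).
row 6 has {3,6,7}; column 3 has {1,3,4,5,7} — only 2 is left for (r6,c3).
row 6 has {2,3,6,7}; column 5 has {1,2,3,4,6,7} — only 5 is left for (r6,c5).
row 1 has {1,2,4,5,7}; column 2 has {5,6} — only 3 is left for (r1,c2).
row 2 has {1,2,4,5,6,7}; column 1 has {1,5} — only 3 is left for (r2,c1).
row 3 has {1,2,3,4,5,6}; column 2 has {3,5,6} — only 7 is left for (r3,c2).
row 5 has {1,3,5,7}; column 3 has {1,2,3,4,5,7} — only 6 is left for (r5,c3).
row 6 has {2,3,5,6,7}; column 1 has {1,3,5} — only 4 is left for (r6,c1).
row 6 has {2,3,4,5,6,7}; column 2 has {3,5,6,7} — only 1 is left for (r6,c2).
row 7 has {1,3,4,5,6}; column 2 has {1,3,5,6,7} — only 2 is left for (r7,c2).
row 1 has {1,2,3,4,5,7}; column 1 has {1,3,4,5} — only 6 is left for (r1,c1).
row 5 has {1,3,5,6,7}; column 1 has {1,3,4,5,6} — only 2 is left for (r5,c1).
row 5 has {1,2,3,5,6,7}; column 2 has {1,2,3,5,6,7} — only 4 is left for (r5,c2).
row 7 has {1,2,3,4,5,6}; column 1 has {1,2,3,4,5,6} — only 7 is left for (r7,c1).

6 3 5 2 4 1 7 / 3 5 7 6 2 4 1 / 5 7 1 4 6 2 3 / 1 6 4 3 7 5 2 / 2 4 6 1 3 7 5 / 4 1 2 7 5 3 6 / 7 2 3 5 1 6 4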